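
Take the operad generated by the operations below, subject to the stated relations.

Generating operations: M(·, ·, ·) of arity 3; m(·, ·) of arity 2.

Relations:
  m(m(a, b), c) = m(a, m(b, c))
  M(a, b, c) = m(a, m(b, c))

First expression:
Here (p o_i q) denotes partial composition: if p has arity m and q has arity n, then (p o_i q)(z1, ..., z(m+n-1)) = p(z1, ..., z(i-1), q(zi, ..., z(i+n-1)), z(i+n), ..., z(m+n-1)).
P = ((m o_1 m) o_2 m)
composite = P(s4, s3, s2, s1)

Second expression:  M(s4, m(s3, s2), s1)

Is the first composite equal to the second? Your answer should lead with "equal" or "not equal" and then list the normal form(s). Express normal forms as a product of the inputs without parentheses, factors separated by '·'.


equal; the common form is s4 · s3 · s2 · s1

The first expression, normalized: s4 · s3 · s2 · s1
The second expression, normalized: s4 · s3 · s2 · s1
Same normal form: equal.


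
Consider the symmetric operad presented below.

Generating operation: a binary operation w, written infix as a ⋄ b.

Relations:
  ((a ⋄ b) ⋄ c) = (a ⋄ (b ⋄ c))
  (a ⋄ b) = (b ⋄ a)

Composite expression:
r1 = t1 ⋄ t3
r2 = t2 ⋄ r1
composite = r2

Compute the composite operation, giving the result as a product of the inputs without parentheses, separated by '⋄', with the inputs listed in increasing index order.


t1 ⋄ t2 ⋄ t3

Any arrangement under w is one operation, so sort the t-inputs.
(t1 ⋄ t3) spells out as t1 ⋄ t3
(t2 ⋄ (t1 ⋄ t3)) spells out as t2 ⋄ t1 ⋄ t3
the factors in increasing index order: t1 ⋄ t2 ⋄ t3


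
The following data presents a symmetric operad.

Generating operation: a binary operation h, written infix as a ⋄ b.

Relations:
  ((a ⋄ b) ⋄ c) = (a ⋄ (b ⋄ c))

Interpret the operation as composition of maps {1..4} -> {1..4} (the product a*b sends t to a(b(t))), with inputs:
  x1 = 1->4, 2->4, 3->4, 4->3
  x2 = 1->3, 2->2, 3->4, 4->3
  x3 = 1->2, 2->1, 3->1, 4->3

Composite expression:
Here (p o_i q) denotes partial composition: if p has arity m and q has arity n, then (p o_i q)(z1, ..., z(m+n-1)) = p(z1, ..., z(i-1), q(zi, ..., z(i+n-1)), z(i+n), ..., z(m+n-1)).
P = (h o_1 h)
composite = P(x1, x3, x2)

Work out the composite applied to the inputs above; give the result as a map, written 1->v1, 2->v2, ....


1->4, 2->4, 3->4, 4->4

(x1 ⋄ x3) = 1->4, 2->4, 3->4, 4->4
((x1 ⋄ x3) ⋄ x2) = 1->4, 2->4, 3->4, 4->4


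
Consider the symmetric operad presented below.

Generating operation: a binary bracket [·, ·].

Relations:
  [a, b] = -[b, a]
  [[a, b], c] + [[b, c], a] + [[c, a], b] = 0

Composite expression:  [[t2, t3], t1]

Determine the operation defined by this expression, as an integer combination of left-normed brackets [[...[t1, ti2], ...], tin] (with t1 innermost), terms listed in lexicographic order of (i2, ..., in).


-[[t1, t2], t3] + [[t1, t3], t2]

A multilinear Lie element is pinned by t1-initial words (t1 innermost).
Composite bracket: [[t2, t3], t1]
Each bracket splits as ab - ba, giving 4 signed words (2^2 = 4).
Words beginning with t1 determine it all:
  word t1t2t3 has sign -1, contributing -[[t1, t2], t3]
  word t1t3t2 has sign +1, contributing +[[t1, t3], t2]


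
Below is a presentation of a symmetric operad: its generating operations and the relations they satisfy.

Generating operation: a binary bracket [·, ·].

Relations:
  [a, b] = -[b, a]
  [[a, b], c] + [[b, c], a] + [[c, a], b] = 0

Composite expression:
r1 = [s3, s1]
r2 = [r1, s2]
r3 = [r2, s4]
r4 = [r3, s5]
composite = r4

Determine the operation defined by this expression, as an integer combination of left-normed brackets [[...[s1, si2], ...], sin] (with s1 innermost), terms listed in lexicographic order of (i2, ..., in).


A multilinear Lie element is pinned by s1-initial words (s1 innermost).
Composite bracket: [[[[s3, s1], s2], s4], s5]
Each bracket splits as ab - ba, giving 16 signed words (2^4 = 16).
Only words starting with s1 matter:
  word s1s3s2s4s5 has sign -1, contributing -[[[[s1, s3], s2], s4], s5]

-[[[[s1, s3], s2], s4], s5]


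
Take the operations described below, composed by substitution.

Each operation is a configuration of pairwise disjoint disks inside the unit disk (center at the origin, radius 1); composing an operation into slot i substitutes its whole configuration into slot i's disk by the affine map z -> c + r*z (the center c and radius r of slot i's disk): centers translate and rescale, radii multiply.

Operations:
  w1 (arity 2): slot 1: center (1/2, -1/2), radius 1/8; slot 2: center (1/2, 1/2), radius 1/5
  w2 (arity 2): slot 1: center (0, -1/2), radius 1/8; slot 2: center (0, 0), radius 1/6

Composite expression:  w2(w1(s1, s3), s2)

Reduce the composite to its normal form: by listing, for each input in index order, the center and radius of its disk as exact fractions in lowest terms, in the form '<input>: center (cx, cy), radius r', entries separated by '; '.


s1: center (1/16, -9/16), radius 1/64; s2: center (0, 0), radius 1/6; s3: center (1/16, -7/16), radius 1/40

Affine substitution under w2: radii multiply and s-centers shift.
tracing s1 down its 2-map path: center (1/16, -9/16), radius 1/64
tracing s3 down its 2-map path: center (1/16, -7/16), radius 1/40
tracing s2 down its 1-map path: center (0, 0), radius 1/6


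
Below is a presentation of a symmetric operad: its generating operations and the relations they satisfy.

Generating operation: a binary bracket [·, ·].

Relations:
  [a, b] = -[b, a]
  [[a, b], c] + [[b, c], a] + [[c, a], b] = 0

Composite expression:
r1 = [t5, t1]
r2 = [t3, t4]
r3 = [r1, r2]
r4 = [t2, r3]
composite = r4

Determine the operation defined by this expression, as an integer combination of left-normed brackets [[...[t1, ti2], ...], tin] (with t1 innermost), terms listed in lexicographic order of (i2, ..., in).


In the tensor algebra, words opening t1 carry the t1-anchored form.
Composite bracket: [t2, [[t5, t1], [t3, t4]]]
Under [a, b] = ab - ba we get 16 signed associative words (2^4 = 16).
Keep just the words that open with t1:
  t1t5t3t4t2 appears with sign +1, giving the term +[[[[t1, t5], t3], t4], t2]
  t1t5t4t3t2 appears with sign -1, giving the term -[[[[t1, t5], t4], t3], t2]

[[[[t1, t5], t3], t4], t2] - [[[[t1, t5], t4], t3], t2]


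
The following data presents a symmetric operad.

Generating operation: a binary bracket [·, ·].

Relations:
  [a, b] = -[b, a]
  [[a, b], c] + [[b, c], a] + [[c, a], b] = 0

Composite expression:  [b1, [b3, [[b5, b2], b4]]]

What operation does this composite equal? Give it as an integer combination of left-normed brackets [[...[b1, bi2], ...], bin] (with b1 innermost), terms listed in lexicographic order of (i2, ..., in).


[[[[b1, b2], b5], b4], b3] - [[[[b1, b3], b2], b5], b4] + [[[[b1, b3], b4], b2], b5] - [[[[b1, b3], b4], b5], b2] + [[[[b1, b3], b5], b2], b4] - [[[[b1, b4], b2], b5], b3] + [[[[b1, b4], b5], b2], b3] - [[[[b1, b5], b2], b4], b3]


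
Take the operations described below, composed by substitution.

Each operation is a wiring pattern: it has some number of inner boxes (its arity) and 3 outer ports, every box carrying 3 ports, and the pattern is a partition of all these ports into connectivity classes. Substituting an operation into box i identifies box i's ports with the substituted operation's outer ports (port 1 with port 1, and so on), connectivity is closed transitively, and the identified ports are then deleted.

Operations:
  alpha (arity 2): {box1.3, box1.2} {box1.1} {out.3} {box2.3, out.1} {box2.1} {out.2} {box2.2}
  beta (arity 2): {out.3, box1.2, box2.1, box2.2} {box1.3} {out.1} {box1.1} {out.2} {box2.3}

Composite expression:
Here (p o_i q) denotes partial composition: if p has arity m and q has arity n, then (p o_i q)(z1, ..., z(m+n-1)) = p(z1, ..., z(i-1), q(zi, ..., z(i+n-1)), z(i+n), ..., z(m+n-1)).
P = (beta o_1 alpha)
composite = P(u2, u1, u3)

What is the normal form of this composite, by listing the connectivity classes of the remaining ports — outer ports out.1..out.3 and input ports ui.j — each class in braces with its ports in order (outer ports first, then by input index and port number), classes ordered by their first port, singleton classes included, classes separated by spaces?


{out.1} {out.2} {out.3, u3.1, u3.2} {u1.1} {u1.2} {u1.3} {u2.1} {u2.2, u2.3} {u3.3}

Connectivity passes through glued beta-boundaries; trace each wire chain.
through alpha, on inputs (u2, u1): {out.1, u1.3} {out.2} {out.3} {u1.1} {u1.2} {u2.1} {u2.2, u2.3} (out.j = stage outer ports)
through beta, on inputs (u2, u1, u3): {out.1} {out.2} {out.3, u3.1, u3.2} {u1.1} {u1.2} {u1.3} {u2.1} {u2.2, u2.3} {u3.3} (out.j = stage outer ports)


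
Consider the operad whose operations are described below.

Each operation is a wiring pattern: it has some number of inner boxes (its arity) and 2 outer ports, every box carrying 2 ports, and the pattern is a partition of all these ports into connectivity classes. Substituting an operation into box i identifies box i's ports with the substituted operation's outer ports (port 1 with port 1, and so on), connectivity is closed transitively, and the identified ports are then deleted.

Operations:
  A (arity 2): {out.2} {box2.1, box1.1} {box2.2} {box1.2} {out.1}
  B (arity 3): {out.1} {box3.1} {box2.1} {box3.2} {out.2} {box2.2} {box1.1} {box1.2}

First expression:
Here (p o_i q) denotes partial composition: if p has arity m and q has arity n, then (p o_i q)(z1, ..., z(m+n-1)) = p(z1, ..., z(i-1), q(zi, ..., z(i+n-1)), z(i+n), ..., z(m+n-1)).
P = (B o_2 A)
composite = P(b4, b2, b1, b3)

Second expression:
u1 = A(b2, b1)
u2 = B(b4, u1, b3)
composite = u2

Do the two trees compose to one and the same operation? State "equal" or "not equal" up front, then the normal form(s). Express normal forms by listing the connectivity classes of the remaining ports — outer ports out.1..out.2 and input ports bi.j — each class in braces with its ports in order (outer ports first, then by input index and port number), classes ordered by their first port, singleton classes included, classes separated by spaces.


equal: each reduces to {out.1} {out.2} {b1.1, b2.1} {b1.2} {b2.2} {b3.1} {b3.2} {b4.1} {b4.2}

The first expression, normalized: {out.1} {out.2} {b1.1, b2.1} {b1.2} {b2.2} {b3.1} {b3.2} {b4.1} {b4.2}
The second expression, normalized: {out.1} {out.2} {b1.1, b2.1} {b1.2} {b2.2} {b3.1} {b3.2} {b4.1} {b4.2}
One common form — equal.


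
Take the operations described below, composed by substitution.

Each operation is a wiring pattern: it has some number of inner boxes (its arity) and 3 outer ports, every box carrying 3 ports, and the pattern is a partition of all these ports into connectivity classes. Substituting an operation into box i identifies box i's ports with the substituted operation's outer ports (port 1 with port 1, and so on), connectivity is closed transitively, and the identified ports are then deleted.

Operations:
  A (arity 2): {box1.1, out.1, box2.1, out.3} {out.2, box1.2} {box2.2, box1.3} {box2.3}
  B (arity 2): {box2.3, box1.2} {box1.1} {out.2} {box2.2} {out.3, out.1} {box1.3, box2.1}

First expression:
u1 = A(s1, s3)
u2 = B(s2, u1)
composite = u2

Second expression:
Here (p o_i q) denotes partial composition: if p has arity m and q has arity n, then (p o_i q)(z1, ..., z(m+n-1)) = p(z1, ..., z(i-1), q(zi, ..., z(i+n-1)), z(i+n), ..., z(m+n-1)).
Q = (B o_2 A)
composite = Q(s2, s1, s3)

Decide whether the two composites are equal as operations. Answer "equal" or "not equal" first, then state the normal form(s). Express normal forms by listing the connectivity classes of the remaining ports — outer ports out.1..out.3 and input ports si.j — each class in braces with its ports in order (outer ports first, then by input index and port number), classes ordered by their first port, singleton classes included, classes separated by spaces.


The first expression reduces to {out.1, out.3} {out.2} {s1.1, s2.2, s2.3, s3.1} {s1.2} {s1.3, s3.2} {s2.1} {s3.3}
The second expression reduces to {out.1, out.3} {out.2} {s1.1, s2.2, s2.3, s3.1} {s1.2} {s1.3, s3.2} {s2.1} {s3.3}
Both agree, so they are equal.

equal: each reduces to {out.1, out.3} {out.2} {s1.1, s2.2, s2.3, s3.1} {s1.2} {s1.3, s3.2} {s2.1} {s3.3}


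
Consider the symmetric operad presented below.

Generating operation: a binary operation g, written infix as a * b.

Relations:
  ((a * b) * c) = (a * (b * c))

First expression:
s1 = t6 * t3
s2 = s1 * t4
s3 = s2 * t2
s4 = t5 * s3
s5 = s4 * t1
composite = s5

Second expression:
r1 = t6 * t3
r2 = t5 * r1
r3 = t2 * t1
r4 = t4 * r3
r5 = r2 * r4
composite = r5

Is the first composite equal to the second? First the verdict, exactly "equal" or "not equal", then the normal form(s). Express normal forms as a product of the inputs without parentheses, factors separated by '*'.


equal — both sides give t5 * t6 * t3 * t4 * t2 * t1

The first expression, normalized: t5 * t6 * t3 * t4 * t2 * t1
The second expression, normalized: t5 * t6 * t3 * t4 * t2 * t1
One common form — equal.


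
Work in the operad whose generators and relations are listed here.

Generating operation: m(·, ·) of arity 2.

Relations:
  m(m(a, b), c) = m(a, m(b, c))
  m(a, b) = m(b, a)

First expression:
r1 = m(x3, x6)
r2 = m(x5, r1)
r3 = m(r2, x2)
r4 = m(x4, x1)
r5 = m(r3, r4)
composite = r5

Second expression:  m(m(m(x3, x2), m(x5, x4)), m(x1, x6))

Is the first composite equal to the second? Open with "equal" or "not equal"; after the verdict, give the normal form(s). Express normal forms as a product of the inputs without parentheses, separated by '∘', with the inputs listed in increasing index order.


equal: each reduces to x1 ∘ x2 ∘ x3 ∘ x4 ∘ x5 ∘ x6

Normal form of the first expression: x1 ∘ x2 ∘ x3 ∘ x4 ∘ x5 ∘ x6
Normal form of the second expression: x1 ∘ x2 ∘ x3 ∘ x4 ∘ x5 ∘ x6
Same normal form: equal.


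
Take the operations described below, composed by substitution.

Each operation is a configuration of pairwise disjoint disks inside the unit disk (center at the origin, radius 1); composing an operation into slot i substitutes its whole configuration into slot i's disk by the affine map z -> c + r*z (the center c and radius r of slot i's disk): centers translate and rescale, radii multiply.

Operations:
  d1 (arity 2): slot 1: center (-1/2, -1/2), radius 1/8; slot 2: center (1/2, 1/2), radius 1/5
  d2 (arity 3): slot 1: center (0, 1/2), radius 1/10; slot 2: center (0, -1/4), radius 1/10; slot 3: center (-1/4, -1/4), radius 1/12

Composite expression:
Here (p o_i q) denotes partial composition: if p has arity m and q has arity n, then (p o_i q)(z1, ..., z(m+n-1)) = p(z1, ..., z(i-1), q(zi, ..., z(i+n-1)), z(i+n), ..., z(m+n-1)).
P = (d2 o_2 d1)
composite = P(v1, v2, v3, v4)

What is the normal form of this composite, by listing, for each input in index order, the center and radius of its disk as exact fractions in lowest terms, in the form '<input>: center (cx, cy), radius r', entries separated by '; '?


Nesting under d2 composes maps z -> c + r*z down each v-path.
for v1, the 1-step affine chain lands on center (0, 1/2), radius 1/10
for v2, the 2-step affine chain lands on center (-1/20, -3/10), radius 1/80
for v3, the 2-step affine chain lands on center (1/20, -1/5), radius 1/50
for v4, the 1-step affine chain lands on center (-1/4, -1/4), radius 1/12

v1: center (0, 1/2), radius 1/10; v2: center (-1/20, -3/10), radius 1/80; v3: center (1/20, -1/5), radius 1/50; v4: center (-1/4, -1/4), radius 1/12


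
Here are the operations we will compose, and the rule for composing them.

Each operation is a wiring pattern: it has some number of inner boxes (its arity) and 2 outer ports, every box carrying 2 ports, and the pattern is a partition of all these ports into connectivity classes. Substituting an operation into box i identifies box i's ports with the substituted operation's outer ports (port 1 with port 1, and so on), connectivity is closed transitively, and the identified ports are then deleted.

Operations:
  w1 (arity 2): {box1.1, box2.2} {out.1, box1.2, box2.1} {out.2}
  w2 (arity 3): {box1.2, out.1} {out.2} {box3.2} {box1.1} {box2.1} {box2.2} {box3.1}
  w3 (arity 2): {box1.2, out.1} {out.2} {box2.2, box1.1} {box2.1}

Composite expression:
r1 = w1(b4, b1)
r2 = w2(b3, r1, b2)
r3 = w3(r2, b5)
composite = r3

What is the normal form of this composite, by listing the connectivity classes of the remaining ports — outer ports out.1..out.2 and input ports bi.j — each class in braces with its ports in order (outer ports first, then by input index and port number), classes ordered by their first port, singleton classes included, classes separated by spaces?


{out.1} {out.2} {b1.1, b4.2} {b1.2, b4.1} {b2.1} {b2.2} {b3.1} {b3.2, b5.2} {b5.1}

Two ports join when wires chain via w3-identified ports.
the subtree at w1 composes to {out.1, b1.1, b4.2} {out.2} {b1.2, b4.1} on (b4, b1); out.j = own outer ports
the subtree at w2 composes to {out.1, b3.2} {out.2} {b1.1, b4.2} {b1.2, b4.1} {b2.1} {b2.2} {b3.1} on (b3, b4, b1, b2); out.j = own outer ports
the subtree at w3 composes to {out.1} {out.2} {b1.1, b4.2} {b1.2, b4.1} {b2.1} {b2.2} {b3.1} {b3.2, b5.2} {b5.1} on (b3, b4, b1, b2, b5); out.j = own outer ports


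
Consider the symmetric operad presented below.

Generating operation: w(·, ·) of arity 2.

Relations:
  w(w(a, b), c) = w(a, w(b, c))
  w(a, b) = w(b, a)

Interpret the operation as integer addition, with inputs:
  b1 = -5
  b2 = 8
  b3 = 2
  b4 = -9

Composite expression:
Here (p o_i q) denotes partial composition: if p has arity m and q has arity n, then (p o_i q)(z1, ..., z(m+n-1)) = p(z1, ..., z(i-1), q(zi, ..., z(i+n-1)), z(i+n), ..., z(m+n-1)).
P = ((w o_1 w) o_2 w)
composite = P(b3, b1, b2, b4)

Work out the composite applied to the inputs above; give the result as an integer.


-4

w(b1, b2) = 3
w(b3, w(b1, b2)) = 5
w(w(b3, w(b1, b2)), b4) = -4


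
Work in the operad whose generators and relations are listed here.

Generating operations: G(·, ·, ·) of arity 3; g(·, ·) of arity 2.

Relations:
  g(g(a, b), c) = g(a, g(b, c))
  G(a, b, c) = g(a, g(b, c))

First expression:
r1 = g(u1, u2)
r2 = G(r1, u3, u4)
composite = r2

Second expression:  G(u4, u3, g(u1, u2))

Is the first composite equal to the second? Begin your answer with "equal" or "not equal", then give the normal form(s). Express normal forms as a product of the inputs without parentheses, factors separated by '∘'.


not equal: they reduce to u1 ∘ u2 ∘ u3 ∘ u4 and u4 ∘ u3 ∘ u1 ∘ u2

In normal form, the first expression is u1 ∘ u2 ∘ u3 ∘ u4
In normal form, the second expression is u4 ∘ u3 ∘ u1 ∘ u2
Different reductions; not equal.


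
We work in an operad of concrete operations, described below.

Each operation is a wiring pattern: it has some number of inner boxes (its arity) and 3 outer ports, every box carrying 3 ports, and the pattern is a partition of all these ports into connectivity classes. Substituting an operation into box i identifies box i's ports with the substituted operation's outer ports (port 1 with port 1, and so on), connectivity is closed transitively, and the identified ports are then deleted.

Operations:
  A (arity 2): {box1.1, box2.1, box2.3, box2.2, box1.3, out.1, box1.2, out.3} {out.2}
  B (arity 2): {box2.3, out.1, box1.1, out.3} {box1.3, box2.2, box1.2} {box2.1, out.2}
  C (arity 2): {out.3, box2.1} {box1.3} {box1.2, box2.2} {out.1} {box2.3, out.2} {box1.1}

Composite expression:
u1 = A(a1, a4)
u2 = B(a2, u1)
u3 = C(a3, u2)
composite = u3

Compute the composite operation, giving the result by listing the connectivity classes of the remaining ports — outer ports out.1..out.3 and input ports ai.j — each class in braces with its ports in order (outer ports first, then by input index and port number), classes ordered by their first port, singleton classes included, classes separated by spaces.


{out.1} {out.2, out.3, a1.1, a1.2, a1.3, a2.1, a3.2, a4.1, a4.2, a4.3} {a2.2, a2.3} {a3.1} {a3.3}

Treat the ports identified at C as solder joints: merge, then drop.
stage A: inputs (a1, a4), connectivity {out.1, out.3, a1.1, a1.2, a1.3, a4.1, a4.2, a4.3} {out.2}, out.j its boundary
stage B: inputs (a2, a1, a4), connectivity {out.1, out.2, out.3, a1.1, a1.2, a1.3, a2.1, a4.1, a4.2, a4.3} {a2.2, a2.3}, out.j its boundary
stage C: inputs (a3, a2, a1, a4), connectivity {out.1} {out.2, out.3, a1.1, a1.2, a1.3, a2.1, a3.2, a4.1, a4.2, a4.3} {a2.2, a2.3} {a3.1} {a3.3}, out.j its boundary


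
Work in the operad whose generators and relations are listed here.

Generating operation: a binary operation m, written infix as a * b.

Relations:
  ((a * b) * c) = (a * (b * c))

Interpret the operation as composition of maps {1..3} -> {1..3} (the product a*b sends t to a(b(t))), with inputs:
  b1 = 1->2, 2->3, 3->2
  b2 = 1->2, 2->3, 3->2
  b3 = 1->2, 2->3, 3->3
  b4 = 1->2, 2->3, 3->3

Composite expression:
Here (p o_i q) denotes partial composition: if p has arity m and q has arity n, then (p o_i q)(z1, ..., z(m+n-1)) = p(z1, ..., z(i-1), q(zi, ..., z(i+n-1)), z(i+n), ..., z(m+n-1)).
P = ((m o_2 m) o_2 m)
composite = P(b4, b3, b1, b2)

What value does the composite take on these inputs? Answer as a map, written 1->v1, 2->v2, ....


(b3 * b1) = 1->3, 2->3, 3->3
((b3 * b1) * b2) = 1->3, 2->3, 3->3
(b4 * ((b3 * b1) * b2)) = 1->3, 2->3, 3->3

1->3, 2->3, 3->3


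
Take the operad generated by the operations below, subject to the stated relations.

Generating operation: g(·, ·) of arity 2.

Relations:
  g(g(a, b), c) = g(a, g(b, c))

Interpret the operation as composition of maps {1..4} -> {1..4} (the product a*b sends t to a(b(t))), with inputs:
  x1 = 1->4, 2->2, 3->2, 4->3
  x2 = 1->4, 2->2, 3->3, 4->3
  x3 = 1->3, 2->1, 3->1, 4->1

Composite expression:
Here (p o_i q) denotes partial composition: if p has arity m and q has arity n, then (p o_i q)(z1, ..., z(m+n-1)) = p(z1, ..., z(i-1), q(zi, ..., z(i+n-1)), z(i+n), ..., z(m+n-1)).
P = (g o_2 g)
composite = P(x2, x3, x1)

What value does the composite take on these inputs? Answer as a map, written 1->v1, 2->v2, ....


1->4, 2->4, 3->4, 4->4

g(x3, x1) = 1->1, 2->1, 3->1, 4->1
g(x2, g(x3, x1)) = 1->4, 2->4, 3->4, 4->4


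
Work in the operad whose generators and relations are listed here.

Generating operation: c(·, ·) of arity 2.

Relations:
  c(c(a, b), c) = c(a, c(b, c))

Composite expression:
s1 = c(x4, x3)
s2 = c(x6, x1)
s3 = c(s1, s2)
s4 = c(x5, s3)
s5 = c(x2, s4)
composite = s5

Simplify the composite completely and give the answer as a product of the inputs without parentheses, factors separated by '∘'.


x2 ∘ x5 ∘ x4 ∘ x3 ∘ x6 ∘ x1

Associativity of c dissolves the nesting; only the x-input order survives.
c(x4, x3) spells out as x4 ∘ x3
c(x6, x1) spells out as x6 ∘ x1
c(c(x4, x3), c(x6, x1)) spells out as x4 ∘ x3 ∘ x6 ∘ x1
c(x5, c(c(x4, x3), c(x6, x1))) spells out as x5 ∘ x4 ∘ x3 ∘ x6 ∘ x1
c(x2, c(x5, c(c(x4, x3), c(x6, x1)))) spells out as x2 ∘ x5 ∘ x4 ∘ x3 ∘ x6 ∘ x1


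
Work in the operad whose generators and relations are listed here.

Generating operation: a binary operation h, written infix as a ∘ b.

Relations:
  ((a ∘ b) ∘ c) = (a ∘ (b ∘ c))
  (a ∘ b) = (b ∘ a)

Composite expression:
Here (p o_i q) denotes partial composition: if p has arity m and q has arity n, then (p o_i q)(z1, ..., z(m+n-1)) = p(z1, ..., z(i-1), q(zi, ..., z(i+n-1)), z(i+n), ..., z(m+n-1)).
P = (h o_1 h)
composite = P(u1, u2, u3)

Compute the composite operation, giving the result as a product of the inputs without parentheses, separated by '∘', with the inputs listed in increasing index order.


u1 ∘ u2 ∘ u3

Shape and order are irrelevant to h; the u-input set decides.
(u1 ∘ u2) unparenthesizes to u1 ∘ u2
((u1 ∘ u2) ∘ u3) unparenthesizes to u1 ∘ u2 ∘ u3
commutativity sorts the factors: u1 ∘ u2 ∘ u3


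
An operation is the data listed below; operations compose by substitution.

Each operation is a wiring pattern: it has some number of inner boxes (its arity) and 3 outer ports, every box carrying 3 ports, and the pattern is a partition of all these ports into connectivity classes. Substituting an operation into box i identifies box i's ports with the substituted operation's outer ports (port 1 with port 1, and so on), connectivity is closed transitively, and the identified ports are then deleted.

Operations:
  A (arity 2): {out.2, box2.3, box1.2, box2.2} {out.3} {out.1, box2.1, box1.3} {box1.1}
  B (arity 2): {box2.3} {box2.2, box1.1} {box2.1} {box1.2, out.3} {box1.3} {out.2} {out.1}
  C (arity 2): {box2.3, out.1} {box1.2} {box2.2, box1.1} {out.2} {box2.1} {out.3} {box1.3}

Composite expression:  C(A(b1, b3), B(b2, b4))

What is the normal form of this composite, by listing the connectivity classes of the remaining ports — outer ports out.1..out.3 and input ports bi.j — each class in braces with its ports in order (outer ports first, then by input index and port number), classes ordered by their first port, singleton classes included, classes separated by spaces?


{out.1, b2.2} {out.2} {out.3} {b1.1} {b1.2, b3.2, b3.3} {b1.3, b3.1} {b2.1, b4.2} {b2.3} {b4.1} {b4.3}

After gluing at C, chains via deleted ports link the b-ports.
after A, the pattern on (b1, b3) reads {out.1, b1.3, b3.1} {out.2, b1.2, b3.2, b3.3} {out.3} {b1.1} (out.j = its outer ports)
after B, the pattern on (b2, b4) reads {out.1} {out.2} {out.3, b2.2} {b2.1, b4.2} {b2.3} {b4.1} {b4.3} (out.j = its outer ports)
after C, the pattern on (b1, b3, b2, b4) reads {out.1, b2.2} {out.2} {out.3} {b1.1} {b1.2, b3.2, b3.3} {b1.3, b3.1} {b2.1, b4.2} {b2.3} {b4.1} {b4.3} (out.j = its outer ports)


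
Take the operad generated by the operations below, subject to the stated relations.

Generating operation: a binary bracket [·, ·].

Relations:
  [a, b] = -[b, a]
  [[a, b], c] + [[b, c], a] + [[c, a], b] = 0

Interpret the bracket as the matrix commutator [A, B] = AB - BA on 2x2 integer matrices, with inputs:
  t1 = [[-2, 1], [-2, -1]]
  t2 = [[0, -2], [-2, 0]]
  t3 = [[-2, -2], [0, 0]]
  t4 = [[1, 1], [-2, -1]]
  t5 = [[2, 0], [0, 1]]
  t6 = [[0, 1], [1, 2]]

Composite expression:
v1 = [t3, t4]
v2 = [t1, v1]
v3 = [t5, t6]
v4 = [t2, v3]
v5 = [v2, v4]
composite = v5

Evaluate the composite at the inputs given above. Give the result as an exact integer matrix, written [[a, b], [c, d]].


[t3, t4] = [[4, 2], [-4, -4]]
[t1, [t3, t4]] = [[0, -10], [-20, 0]]
[t5, t6] = [[0, 1], [-1, 0]]
[t2, [t5, t6]] = [[4, 0], [0, -4]]
[[t1, [t3, t4]], [t2, [t5, t6]]] = [[0, 80], [-160, 0]]

[[0, 80], [-160, 0]]


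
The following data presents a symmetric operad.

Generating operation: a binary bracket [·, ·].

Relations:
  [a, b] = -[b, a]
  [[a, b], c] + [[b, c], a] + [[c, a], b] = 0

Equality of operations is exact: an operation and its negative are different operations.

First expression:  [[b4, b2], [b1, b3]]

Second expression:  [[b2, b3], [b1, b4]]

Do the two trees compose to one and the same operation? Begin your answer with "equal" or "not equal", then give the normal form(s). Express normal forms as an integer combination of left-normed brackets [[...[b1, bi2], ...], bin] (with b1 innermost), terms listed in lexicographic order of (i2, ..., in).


not equal; the first gives [[[b1, b3], b2], b4] - [[[b1, b3], b4], b2] and the second -[[[b1, b4], b2], b3] + [[[b1, b4], b3], b2]

Normal form of the first expression: [[[b1, b3], b2], b4] - [[[b1, b3], b4], b2]
Normal form of the second expression: -[[[b1, b4], b2], b3] + [[[b1, b4], b3], b2]
The forms do not match — not equal.


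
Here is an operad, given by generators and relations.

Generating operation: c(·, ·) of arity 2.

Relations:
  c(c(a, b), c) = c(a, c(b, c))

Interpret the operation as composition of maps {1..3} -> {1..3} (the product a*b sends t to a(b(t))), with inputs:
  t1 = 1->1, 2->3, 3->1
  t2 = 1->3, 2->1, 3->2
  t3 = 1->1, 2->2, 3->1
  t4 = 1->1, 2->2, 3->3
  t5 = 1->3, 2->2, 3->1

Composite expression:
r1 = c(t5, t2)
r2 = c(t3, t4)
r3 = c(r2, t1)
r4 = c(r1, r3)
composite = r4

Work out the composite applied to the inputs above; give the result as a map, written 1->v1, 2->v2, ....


c(t5, t2) = 1->1, 2->3, 3->2
c(t3, t4) = 1->1, 2->2, 3->1
c(c(t3, t4), t1) = 1->1, 2->1, 3->1
c(c(t5, t2), c(c(t3, t4), t1)) = 1->1, 2->1, 3->1

1->1, 2->1, 3->1


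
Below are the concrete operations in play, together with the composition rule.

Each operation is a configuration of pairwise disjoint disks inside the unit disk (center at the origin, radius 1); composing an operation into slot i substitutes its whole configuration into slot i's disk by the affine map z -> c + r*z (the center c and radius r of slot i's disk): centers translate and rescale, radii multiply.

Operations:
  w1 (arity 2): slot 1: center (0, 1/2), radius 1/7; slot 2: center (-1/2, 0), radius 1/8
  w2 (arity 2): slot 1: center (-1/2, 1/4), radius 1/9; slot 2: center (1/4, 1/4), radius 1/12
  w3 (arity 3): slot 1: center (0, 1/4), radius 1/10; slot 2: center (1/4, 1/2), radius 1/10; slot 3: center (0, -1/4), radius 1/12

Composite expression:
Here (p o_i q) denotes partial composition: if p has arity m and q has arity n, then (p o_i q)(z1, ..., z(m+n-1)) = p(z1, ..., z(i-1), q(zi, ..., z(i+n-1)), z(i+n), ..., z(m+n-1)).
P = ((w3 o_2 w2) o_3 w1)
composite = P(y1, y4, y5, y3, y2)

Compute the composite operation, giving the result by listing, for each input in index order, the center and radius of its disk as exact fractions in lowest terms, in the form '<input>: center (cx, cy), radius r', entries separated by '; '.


Below w3, radii multiply path by path; the y-disk centers shift.
input y1: applying the 1 nested substitution gives center (0, 1/4), radius 1/10
input y4: applying the 2 nested substitutions gives center (1/5, 21/40), radius 1/90
input y5: applying the 3 nested substitutions gives center (11/40, 127/240), radius 1/840
input y3: applying the 3 nested substitutions gives center (13/48, 21/40), radius 1/960
input y2: applying the 1 nested substitution gives center (0, -1/4), radius 1/12

y1: center (0, 1/4), radius 1/10; y2: center (0, -1/4), radius 1/12; y3: center (13/48, 21/40), radius 1/960; y4: center (1/5, 21/40), radius 1/90; y5: center (11/40, 127/240), radius 1/840


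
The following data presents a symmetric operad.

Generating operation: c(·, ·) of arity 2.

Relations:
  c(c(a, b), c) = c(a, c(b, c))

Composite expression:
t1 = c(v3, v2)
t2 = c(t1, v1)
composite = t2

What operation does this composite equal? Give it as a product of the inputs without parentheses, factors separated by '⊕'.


v3 ⊕ v2 ⊕ v1

Associativity of c dissolves the nesting; only the v-input order survives.
c(v3, v2) linearizes to v3 ⊕ v2
c(c(v3, v2), v1) linearizes to v3 ⊕ v2 ⊕ v1


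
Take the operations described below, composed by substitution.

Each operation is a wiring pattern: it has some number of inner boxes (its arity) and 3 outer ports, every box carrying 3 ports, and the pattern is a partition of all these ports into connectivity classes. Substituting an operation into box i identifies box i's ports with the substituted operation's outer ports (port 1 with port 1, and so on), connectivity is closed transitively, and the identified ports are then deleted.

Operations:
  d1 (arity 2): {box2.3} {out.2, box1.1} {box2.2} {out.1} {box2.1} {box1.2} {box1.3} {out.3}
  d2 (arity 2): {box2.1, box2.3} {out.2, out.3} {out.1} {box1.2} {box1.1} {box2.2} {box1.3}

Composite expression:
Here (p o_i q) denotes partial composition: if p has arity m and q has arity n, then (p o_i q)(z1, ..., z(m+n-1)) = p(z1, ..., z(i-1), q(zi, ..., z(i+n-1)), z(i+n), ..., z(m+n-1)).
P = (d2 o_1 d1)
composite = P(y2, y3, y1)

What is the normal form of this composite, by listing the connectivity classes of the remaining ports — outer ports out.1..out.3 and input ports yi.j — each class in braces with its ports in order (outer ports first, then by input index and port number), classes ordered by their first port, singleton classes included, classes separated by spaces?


{out.1} {out.2, out.3} {y1.1, y1.3} {y1.2} {y2.1} {y2.2} {y2.3} {y3.1} {y3.2} {y3.3}

Reachability decides: close wires over d2-identified ports.
d1 over (y2, y3) gives {out.1} {out.2, y2.1} {out.3} {y2.2} {y2.3} {y3.1} {y3.2} {y3.3}, out.j being that stage's outer ports
d2 over (y2, y3, y1) gives {out.1} {out.2, out.3} {y1.1, y1.3} {y1.2} {y2.1} {y2.2} {y2.3} {y3.1} {y3.2} {y3.3}, out.j being that stage's outer ports


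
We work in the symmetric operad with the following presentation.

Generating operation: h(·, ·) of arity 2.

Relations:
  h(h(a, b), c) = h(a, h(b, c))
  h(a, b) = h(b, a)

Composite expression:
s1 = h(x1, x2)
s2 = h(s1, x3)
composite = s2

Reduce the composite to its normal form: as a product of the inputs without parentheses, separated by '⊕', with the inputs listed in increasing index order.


x1 ⊕ x2 ⊕ x3

Key point: h commutes, so take the x-inputs in any fixed order.
h(x1, x2) spells out as x1 ⊕ x2
h(h(x1, x2), x3) spells out as x1 ⊕ x2 ⊕ x3
the factors in increasing index order: x1 ⊕ x2 ⊕ x3


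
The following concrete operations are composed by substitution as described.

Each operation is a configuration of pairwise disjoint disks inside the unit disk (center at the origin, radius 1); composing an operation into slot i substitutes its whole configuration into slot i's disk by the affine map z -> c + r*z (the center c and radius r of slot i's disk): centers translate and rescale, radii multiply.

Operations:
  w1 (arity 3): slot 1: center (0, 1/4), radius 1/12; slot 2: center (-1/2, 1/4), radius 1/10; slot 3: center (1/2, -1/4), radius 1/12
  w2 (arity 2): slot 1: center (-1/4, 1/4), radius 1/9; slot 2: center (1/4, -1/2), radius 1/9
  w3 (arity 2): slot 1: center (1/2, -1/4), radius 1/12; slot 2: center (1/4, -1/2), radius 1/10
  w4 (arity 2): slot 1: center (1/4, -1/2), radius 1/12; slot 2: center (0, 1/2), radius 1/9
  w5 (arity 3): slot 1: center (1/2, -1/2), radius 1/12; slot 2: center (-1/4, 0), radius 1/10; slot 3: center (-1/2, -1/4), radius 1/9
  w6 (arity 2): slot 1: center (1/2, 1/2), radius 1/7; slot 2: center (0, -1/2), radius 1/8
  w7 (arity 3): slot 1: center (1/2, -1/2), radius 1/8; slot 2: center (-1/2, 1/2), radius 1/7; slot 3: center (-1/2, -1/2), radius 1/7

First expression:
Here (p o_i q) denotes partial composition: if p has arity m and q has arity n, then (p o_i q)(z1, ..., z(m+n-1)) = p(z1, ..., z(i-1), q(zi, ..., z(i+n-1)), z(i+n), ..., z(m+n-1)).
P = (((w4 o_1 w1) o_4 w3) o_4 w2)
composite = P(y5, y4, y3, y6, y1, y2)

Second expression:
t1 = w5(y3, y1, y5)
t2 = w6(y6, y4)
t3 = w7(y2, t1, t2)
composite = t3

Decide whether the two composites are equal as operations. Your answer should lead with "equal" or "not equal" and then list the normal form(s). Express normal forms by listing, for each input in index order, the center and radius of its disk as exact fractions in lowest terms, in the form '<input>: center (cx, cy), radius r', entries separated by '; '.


not equal; the first gives y1: center (25/432, 101/216), radius 1/972; y2: center (1/36, 4/9), radius 1/90; y3: center (7/24, -25/48), radius 1/144; y4: center (5/24, -23/48), radius 1/120; y5: center (1/4, -23/48), radius 1/144; y6: center (23/432, 205/432), radius 1/972 and the second y1: center (-15/28, 1/2), radius 1/70; y2: center (1/2, -1/2), radius 1/8; y3: center (-3/7, 3/7), radius 1/84; y4: center (-1/2, -4/7), radius 1/56; y5: center (-4/7, 13/28), radius 1/63; y6: center (-3/7, -3/7), radius 1/49


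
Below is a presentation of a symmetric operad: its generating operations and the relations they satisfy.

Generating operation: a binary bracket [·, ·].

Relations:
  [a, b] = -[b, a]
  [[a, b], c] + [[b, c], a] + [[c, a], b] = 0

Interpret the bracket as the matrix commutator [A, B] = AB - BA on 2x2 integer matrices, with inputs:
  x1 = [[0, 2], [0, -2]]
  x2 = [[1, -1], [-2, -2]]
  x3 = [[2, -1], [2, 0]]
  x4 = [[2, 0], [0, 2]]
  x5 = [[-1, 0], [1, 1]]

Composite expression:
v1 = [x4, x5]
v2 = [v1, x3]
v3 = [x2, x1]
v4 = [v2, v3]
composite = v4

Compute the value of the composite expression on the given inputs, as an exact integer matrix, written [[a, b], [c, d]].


[[0, 0], [0, 0]]

[x4, x5] = [[0, 0], [0, 0]]
[[x4, x5], x3] = [[0, 0], [0, 0]]
[x2, x1] = [[4, 8], [-4, -4]]
[[[x4, x5], x3], [x2, x1]] = [[0, 0], [0, 0]]


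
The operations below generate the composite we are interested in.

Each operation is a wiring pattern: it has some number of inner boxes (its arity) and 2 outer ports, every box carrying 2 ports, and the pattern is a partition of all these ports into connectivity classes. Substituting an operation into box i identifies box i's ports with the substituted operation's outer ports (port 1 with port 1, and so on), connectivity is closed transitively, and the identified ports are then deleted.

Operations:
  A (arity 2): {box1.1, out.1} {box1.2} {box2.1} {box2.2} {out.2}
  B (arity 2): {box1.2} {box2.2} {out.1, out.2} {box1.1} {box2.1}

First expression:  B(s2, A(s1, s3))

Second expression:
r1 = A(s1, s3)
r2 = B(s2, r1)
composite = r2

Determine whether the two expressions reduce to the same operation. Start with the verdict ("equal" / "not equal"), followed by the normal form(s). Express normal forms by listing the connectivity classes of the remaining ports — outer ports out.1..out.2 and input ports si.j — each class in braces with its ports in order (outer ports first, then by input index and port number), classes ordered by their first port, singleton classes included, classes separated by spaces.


equal — both sides give {out.1, out.2} {s1.1} {s1.2} {s2.1} {s2.2} {s3.1} {s3.2}

The first composite normalizes to {out.1, out.2} {s1.1} {s1.2} {s2.1} {s2.2} {s3.1} {s3.2}
The second composite normalizes to {out.1, out.2} {s1.1} {s1.2} {s2.1} {s2.2} {s3.1} {s3.2}
The forms coincide; equal.


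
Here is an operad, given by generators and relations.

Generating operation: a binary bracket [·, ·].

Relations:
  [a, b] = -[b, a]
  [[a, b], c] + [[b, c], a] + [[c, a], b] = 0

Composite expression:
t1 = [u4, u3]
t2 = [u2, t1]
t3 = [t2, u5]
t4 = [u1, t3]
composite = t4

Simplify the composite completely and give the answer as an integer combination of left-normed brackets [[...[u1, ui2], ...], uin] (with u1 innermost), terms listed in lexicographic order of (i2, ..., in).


-[[[[u1, u2], u3], u4], u5] + [[[[u1, u2], u4], u3], u5] + [[[[u1, u3], u4], u2], u5] - [[[[u1, u4], u3], u2], u5] + [[[[u1, u5], u2], u3], u4] - [[[[u1, u5], u2], u4], u3] - [[[[u1, u5], u3], u4], u2] + [[[[u1, u5], u4], u3], u2]


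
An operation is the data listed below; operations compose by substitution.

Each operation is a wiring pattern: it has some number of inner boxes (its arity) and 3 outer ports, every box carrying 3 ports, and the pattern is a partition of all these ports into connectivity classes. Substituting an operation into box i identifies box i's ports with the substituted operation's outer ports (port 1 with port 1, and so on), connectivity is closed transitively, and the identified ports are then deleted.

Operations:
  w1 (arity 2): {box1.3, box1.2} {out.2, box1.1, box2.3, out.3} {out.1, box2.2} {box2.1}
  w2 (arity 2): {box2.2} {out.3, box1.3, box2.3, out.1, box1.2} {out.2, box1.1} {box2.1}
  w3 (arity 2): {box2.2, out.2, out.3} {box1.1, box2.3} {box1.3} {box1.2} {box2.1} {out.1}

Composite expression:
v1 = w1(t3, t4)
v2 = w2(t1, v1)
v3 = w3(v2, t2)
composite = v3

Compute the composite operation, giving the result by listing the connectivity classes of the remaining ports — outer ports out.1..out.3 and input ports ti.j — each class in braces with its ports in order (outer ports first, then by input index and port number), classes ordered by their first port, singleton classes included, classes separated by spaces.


Connectivity passes through glued w3-boundaries; trace each wire chain.
stage w1: inputs (t3, t4), connectivity {out.1, t4.2} {out.2, out.3, t3.1, t4.3} {t3.2, t3.3} {t4.1}, out.j its boundary
stage w2: inputs (t1, t3, t4), connectivity {out.1, out.3, t1.2, t1.3, t3.1, t4.3} {out.2, t1.1} {t3.2, t3.3} {t4.1} {t4.2}, out.j its boundary
stage w3: inputs (t1, t3, t4, t2), connectivity {out.1} {out.2, out.3, t2.2} {t1.1} {t1.2, t1.3, t2.3, t3.1, t4.3} {t2.1} {t3.2, t3.3} {t4.1} {t4.2}, out.j its boundary

{out.1} {out.2, out.3, t2.2} {t1.1} {t1.2, t1.3, t2.3, t3.1, t4.3} {t2.1} {t3.2, t3.3} {t4.1} {t4.2}
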